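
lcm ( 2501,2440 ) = 100040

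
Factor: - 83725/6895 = - 5^1*7^( - 1)*17^1 = - 85/7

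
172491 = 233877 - 61386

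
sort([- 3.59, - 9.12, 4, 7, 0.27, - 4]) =[ - 9.12, - 4 , - 3.59 , 0.27, 4, 7]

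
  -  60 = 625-685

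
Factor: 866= 2^1*433^1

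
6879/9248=6879/9248 = 0.74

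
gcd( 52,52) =52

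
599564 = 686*874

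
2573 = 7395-4822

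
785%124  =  41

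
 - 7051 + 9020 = 1969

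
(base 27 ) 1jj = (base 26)1md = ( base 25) 20b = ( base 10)1261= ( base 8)2355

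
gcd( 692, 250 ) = 2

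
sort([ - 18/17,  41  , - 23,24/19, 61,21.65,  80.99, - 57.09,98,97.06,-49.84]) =[ - 57.09, - 49.84, - 23, - 18/17,24/19,21.65,41,  61,80.99,97.06, 98 ]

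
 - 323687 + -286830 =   -  610517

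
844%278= 10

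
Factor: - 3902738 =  - 2^1*7^1*278767^1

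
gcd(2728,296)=8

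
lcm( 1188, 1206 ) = 79596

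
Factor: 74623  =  74623^1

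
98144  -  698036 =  - 599892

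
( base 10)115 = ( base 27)47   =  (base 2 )1110011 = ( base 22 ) 55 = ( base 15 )7a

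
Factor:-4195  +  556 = -3^1*1213^1 =- 3639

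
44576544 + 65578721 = 110155265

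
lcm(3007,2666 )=258602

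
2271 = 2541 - 270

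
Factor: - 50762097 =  - 3^2*31^1*181943^1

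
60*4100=246000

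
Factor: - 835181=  - 151^1*5531^1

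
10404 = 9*1156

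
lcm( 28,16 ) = 112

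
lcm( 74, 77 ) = 5698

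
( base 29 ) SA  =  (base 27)13C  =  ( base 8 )1466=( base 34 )O6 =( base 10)822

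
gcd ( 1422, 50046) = 6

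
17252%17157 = 95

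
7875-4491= 3384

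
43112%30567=12545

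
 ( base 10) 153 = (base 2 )10011001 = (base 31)4T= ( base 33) 4L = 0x99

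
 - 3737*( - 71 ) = 265327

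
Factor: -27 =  - 3^3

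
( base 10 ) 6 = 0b110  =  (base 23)6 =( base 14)6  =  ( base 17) 6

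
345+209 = 554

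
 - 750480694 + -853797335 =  - 1604278029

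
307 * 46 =14122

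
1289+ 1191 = 2480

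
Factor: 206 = 2^1*103^1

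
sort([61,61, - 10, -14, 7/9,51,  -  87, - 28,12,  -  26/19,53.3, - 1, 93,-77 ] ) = [-87, - 77, - 28, - 14 , - 10, -26/19, - 1, 7/9, 12,  51,53.3,61,61,93] 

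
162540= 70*2322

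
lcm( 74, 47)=3478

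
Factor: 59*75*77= 3^1*5^2*7^1*11^1*59^1 = 340725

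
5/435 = 1/87= 0.01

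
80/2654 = 40/1327  =  0.03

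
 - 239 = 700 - 939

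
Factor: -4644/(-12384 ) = 2^(-3)*3^1= 3/8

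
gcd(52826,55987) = 1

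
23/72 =23/72  =  0.32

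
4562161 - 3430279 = 1131882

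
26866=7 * 3838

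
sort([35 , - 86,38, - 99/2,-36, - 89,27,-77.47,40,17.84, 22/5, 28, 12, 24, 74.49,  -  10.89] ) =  [- 89,-86, - 77.47, - 99/2 ,-36, - 10.89,22/5,12, 17.84, 24,27,28,35, 38,40,74.49] 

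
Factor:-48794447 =-13^1 *3753419^1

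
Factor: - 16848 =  - 2^4*3^4*13^1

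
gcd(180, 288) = 36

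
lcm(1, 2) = 2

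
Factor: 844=2^2*211^1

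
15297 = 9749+5548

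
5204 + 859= 6063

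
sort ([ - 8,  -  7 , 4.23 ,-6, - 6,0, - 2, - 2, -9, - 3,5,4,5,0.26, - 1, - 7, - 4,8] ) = [-9, - 8,  -  7, - 7, - 6, - 6, - 4, - 3, - 2, - 2, - 1,  0,0.26, 4, 4.23,5,5,8]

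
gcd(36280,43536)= 7256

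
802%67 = 65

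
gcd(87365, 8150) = 5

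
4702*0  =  0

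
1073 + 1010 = 2083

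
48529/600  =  80+529/600=80.88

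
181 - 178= 3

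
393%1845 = 393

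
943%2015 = 943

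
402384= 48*8383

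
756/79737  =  36/3797 = 0.01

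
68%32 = 4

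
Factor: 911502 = 2^1*3^2*79^1*641^1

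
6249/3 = 2083 = 2083.00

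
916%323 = 270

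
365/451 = 365/451 = 0.81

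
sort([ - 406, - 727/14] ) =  [-406,  -  727/14 ]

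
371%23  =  3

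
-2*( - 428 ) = 856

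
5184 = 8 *648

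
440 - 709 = - 269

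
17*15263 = 259471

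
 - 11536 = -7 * 1648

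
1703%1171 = 532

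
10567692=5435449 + 5132243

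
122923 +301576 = 424499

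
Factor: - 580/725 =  - 2^2 * 5^( - 1) = -4/5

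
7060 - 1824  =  5236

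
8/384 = 1/48 = 0.02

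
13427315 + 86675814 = 100103129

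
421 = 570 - 149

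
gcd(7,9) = 1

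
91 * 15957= 1452087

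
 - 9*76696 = -690264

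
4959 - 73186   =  -68227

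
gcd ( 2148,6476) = 4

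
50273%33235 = 17038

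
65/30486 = 65/30486 = 0.00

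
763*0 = 0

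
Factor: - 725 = - 5^2*29^1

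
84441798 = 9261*9118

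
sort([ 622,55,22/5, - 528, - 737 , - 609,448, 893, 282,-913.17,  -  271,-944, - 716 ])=[ - 944, - 913.17, - 737 , -716, - 609, - 528, - 271,22/5,  55,282,  448,  622,893]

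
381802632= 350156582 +31646050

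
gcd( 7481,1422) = 1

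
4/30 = 2/15 = 0.13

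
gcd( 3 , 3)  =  3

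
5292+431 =5723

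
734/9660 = 367/4830  =  0.08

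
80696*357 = 28808472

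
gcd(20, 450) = 10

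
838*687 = 575706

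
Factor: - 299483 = -23^1 *29^1*449^1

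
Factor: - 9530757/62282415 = -3176919/20760805 = -3^2*5^(-1)*13^(-2) * 79^(-1)*311^ ( -1)*352991^1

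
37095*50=1854750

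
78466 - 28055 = 50411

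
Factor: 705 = 3^1*5^1*47^1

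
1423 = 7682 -6259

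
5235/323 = 16+67/323 = 16.21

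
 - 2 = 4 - 6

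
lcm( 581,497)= 41251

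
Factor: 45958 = 2^1*11^1*2089^1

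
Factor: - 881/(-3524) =2^( - 2 )= 1/4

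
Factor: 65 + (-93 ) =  - 28 = - 2^2*7^1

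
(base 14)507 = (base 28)177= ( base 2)1111011011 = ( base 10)987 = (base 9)1316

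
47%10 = 7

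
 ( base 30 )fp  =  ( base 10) 475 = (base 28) GR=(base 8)733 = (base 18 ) 187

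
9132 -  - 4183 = 13315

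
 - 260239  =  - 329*791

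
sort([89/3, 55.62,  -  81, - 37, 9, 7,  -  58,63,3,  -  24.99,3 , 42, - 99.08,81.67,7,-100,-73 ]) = [  -  100, - 99.08 ,-81, - 73, -58,  -  37, - 24.99, 3,3,7,7,9,89/3,  42,55.62, 63,81.67 ]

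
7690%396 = 166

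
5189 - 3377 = 1812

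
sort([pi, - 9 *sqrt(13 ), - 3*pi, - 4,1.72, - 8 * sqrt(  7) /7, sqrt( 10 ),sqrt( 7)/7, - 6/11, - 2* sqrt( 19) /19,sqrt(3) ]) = [  -  9  *  sqrt( 13),- 3*pi, - 4, - 8 *sqrt( 7 )/7, - 6/11, - 2*sqrt(19) /19,sqrt(7 )/7,1.72, sqrt(3), pi , sqrt( 10)]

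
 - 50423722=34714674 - 85138396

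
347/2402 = 347/2402= 0.14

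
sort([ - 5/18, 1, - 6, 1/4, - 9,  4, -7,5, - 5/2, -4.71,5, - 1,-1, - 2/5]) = [ - 9, - 7, - 6 ,-4.71 , - 5/2, - 1, - 1, -2/5,-5/18, 1/4,1, 4,5,5] 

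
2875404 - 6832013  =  - 3956609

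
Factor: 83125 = 5^4*7^1 * 19^1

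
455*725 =329875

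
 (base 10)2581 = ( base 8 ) 5025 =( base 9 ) 3477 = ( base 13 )1237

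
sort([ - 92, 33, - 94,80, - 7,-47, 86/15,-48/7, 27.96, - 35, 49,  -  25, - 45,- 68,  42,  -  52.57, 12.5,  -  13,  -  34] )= [  -  94, - 92, - 68, - 52.57, - 47, - 45 ,  -  35,-34,-25, - 13,  -  7, - 48/7, 86/15, 12.5, 27.96,33,42, 49,80]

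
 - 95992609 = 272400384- 368392993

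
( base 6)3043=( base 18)219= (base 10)675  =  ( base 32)L3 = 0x2A3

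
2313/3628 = 2313/3628 =0.64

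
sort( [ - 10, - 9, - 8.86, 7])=[ - 10, - 9, -8.86, 7]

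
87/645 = 29/215 = 0.13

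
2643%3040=2643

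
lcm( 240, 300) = 1200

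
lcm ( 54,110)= 2970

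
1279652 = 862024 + 417628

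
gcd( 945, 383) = 1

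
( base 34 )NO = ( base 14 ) 418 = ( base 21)1h8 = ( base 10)806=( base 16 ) 326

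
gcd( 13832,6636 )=28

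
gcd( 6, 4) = 2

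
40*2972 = 118880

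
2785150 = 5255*530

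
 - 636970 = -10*63697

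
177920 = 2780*64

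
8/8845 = 8/8845  =  0.00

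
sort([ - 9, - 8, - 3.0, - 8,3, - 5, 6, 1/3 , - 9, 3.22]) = [ - 9, - 9 , - 8, - 8,-5, - 3.0, 1/3,3, 3.22, 6]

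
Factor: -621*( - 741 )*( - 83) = -38193363 = - 3^4*13^1 *19^1*23^1*83^1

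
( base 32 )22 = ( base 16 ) 42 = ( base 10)66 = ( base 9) 73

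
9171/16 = 9171/16= 573.19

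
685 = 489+196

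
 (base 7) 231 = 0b1111000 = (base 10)120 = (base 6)320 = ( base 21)5f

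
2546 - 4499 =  - 1953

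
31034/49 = 633+17/49 = 633.35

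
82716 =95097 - 12381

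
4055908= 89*45572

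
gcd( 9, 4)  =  1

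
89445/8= 89445/8 = 11180.62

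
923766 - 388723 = 535043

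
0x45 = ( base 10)69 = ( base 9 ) 76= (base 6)153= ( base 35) 1y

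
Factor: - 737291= -737291^1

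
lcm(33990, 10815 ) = 237930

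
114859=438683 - 323824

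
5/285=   1/57 = 0.02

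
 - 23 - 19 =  - 42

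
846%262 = 60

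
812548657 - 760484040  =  52064617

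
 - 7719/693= - 2573/231 = - 11.14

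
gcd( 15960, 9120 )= 2280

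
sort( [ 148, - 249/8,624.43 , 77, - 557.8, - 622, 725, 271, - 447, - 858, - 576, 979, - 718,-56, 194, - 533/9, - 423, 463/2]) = [ -858, - 718, - 622, - 576, - 557.8, - 447,-423, - 533/9, - 56, -249/8, 77 , 148, 194, 463/2, 271 , 624.43, 725,979] 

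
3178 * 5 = 15890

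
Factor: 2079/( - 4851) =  -3/7 =- 3^1*7^( - 1)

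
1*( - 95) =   -  95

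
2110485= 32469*65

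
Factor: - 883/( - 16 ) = 2^(-4 )*883^1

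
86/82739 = 86/82739 = 0.00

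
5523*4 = 22092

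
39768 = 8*4971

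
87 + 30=117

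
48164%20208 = 7748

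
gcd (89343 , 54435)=3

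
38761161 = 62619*619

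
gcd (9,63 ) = 9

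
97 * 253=24541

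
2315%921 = 473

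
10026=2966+7060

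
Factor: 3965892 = 2^2* 3^1*7^1*31^1*1523^1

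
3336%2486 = 850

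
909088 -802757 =106331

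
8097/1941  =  4 + 111/647  =  4.17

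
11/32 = 11/32 = 0.34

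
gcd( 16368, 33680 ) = 16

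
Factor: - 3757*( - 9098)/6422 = 13^( - 1)*17^2*19^( - 1)*4549^1 = 1314661/247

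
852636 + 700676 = 1553312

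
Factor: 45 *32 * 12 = 2^7* 3^3 * 5^1=17280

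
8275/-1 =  - 8275+0/1 = -8275.00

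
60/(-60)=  - 1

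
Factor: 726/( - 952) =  - 363/476 = - 2^( - 2)*3^1 * 7^( - 1)*11^2  *17^( - 1)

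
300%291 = 9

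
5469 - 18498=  - 13029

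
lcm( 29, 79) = 2291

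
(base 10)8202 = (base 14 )2DBC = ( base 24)e5i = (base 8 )20012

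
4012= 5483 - 1471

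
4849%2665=2184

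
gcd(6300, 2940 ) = 420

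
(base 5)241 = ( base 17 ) 43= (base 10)71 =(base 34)23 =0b1000111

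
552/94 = 276/47 = 5.87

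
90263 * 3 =270789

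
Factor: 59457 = 3^1*19819^1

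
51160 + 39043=90203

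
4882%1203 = 70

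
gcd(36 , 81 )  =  9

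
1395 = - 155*(-9 )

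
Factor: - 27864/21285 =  - 72/55 = - 2^3*3^2*5^( - 1)*11^( - 1 )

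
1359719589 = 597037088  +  762682501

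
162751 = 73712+89039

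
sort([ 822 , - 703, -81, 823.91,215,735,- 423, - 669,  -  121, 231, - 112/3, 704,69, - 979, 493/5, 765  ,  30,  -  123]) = [ - 979, -703, - 669,-423, - 123,-121,-81,-112/3,30,69, 493/5,215, 231, 704,735, 765, 822,823.91 ] 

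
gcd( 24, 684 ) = 12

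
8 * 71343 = 570744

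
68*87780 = 5969040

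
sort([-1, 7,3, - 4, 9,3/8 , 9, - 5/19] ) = [ - 4,-1, - 5/19, 3/8,3, 7,9,9]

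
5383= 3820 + 1563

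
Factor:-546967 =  - 546967^1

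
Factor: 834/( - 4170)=  -  1/5  =  - 5^(  -  1 ) 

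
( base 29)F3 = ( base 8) 666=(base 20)11i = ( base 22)JK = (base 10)438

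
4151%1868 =415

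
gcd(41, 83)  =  1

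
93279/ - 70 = -1333+31/70= - 1332.56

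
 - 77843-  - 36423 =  - 41420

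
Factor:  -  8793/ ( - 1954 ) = 9/2 = 2^ ( - 1) * 3^2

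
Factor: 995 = 5^1*199^1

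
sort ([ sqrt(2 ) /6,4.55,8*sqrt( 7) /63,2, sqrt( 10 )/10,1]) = [ sqrt(  2 ) /6,sqrt( 10 ) /10,8 * sqrt(7 )/63,1,2,4.55]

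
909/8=113 + 5/8 = 113.62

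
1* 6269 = 6269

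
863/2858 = 863/2858 = 0.30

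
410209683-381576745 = 28632938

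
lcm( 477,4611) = 13833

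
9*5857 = 52713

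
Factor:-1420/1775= - 2^2*5^( - 1) = - 4/5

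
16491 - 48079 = - 31588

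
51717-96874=  -  45157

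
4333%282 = 103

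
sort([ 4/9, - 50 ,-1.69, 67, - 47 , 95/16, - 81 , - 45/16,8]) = [  -  81,-50, - 47, - 45/16, - 1.69,4/9,95/16,8, 67 ] 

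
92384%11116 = 3456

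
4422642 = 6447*686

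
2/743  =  2/743 = 0.00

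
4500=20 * 225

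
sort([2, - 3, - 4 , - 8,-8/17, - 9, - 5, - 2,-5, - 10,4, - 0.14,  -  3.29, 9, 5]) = [-10, - 9, - 8 , - 5, - 5,-4, - 3.29, - 3,  -  2, - 8/17 , - 0.14,2, 4,5,9]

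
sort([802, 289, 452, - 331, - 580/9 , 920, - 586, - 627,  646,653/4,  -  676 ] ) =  [ - 676, - 627 , - 586, - 331, - 580/9, 653/4,289,452,646, 802, 920 ] 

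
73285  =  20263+53022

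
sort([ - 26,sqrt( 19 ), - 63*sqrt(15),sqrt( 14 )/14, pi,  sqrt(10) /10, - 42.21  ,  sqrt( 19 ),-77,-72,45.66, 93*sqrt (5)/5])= [ - 63*sqrt (15),- 77, - 72,-42.21, - 26,sqrt( 14) /14 , sqrt(10)/10, pi , sqrt ( 19 ), sqrt (19 ), 93*sqrt( 5 ) /5, 45.66]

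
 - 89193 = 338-89531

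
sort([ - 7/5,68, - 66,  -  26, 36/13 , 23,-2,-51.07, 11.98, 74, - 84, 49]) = [-84,  -  66,- 51.07 , - 26, - 2, - 7/5 , 36/13,  11.98,23,49,68,  74]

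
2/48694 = 1/24347 = 0.00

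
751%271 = 209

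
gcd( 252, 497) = 7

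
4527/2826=1 + 189/314 = 1.60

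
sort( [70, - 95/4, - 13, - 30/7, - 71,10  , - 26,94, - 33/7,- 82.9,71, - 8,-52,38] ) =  [ - 82.9, - 71, - 52 , - 26, - 95/4,-13, - 8, - 33/7,- 30/7,  10 , 38,70,71,94] 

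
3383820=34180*99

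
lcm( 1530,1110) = 56610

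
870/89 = 9 +69/89 = 9.78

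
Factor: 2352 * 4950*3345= 2^5*3^4 *5^3*7^2 * 11^1 * 223^1 = 38943828000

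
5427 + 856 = 6283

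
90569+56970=147539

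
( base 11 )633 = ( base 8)1372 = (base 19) 222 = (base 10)762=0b1011111010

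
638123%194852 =53567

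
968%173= 103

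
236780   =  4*59195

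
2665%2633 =32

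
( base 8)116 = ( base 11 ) 71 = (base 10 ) 78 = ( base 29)2K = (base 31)2G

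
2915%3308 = 2915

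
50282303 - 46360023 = 3922280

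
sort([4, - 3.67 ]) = [ - 3.67, 4 ] 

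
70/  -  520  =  -7/52= -0.13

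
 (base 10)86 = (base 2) 1010110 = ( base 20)46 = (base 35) 2G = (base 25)3b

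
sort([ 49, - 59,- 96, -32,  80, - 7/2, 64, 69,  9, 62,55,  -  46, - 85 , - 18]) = [ - 96,-85,- 59, - 46, - 32, - 18, - 7/2,9 , 49,55,62,64,  69,80]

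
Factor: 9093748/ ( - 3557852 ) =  - 47^1*613^(-1) * 1451^( - 1)*48371^1 = - 2273437/889463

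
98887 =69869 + 29018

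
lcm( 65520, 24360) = 1900080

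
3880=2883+997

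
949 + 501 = 1450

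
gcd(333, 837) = 9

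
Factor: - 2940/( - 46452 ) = 5^1  *79^( - 1) = 5/79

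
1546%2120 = 1546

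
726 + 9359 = 10085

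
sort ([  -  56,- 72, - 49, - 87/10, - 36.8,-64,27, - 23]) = [ - 72, - 64, -56,  -  49,  -  36.8,  -  23, - 87/10,  27]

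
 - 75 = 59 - 134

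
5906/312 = 2953/156 = 18.93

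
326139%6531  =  6120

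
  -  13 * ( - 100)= 1300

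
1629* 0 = 0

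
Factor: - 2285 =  - 5^1*457^1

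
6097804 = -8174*(-746)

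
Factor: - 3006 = -2^1*3^2*167^1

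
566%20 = 6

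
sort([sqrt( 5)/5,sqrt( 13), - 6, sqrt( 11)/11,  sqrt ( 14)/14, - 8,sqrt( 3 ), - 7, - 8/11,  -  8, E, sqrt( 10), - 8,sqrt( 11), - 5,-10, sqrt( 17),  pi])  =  [ - 10, - 8, - 8, - 8, - 7,- 6, - 5,- 8/11,sqrt( 14)/14,sqrt( 11) /11,sqrt(5 )/5, sqrt( 3),E, pi, sqrt( 10), sqrt( 11) , sqrt( 13) , sqrt( 17) ] 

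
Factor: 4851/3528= 11/8 = 2^ ( - 3)*11^1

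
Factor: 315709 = 59^1*5351^1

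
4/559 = 4/559 = 0.01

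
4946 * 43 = 212678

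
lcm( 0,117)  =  0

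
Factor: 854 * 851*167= 2^1 * 7^1 * 23^1*37^1*61^1*167^1 = 121367918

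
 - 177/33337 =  - 1 + 33160/33337= - 0.01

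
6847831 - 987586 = 5860245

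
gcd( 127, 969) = 1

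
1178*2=2356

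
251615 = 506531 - 254916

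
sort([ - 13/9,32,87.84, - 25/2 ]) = [  -  25/2, - 13/9,32,87.84 ] 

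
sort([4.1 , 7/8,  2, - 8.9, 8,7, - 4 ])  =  [  -  8.9, - 4 , 7/8,2,4.1,  7,  8]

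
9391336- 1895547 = 7495789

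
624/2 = 312 = 312.00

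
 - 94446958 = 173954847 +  - 268401805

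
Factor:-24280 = - 2^3*5^1*607^1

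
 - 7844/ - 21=7844/21 = 373.52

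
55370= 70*791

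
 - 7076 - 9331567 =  - 9338643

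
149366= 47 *3178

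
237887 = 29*8203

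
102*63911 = 6518922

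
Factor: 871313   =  37^1*23549^1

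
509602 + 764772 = 1274374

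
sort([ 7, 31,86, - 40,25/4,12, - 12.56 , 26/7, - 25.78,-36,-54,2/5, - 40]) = [-54,  -  40,-40, -36, - 25.78,  -  12.56,2/5, 26/7,25/4,7,12,31,86]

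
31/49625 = 31/49625=0.00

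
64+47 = 111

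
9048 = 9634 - 586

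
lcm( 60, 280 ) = 840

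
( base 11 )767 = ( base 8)1630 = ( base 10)920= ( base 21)21h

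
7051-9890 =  - 2839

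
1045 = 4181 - 3136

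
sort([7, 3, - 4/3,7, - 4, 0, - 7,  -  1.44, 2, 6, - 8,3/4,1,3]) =[ - 8, - 7, - 4, - 1.44, - 4/3, 0,3/4,1, 2, 3,  3,6, 7, 7 ] 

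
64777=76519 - 11742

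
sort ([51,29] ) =[29, 51] 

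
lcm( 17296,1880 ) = 86480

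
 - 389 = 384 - 773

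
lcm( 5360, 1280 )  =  85760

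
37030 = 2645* 14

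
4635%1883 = 869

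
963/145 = 963/145 = 6.64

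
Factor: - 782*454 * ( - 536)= 190295008 = 2^5 * 17^1*23^1  *  67^1*227^1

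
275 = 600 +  - 325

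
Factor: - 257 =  - 257^1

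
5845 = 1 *5845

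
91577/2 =91577/2 = 45788.50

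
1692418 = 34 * 49777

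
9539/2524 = 3+1967/2524 = 3.78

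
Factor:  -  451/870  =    -  2^( - 1)*3^(-1)*5^( - 1 )*11^1*29^(-1)*41^1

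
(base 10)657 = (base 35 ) IR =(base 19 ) 1fb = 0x291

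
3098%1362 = 374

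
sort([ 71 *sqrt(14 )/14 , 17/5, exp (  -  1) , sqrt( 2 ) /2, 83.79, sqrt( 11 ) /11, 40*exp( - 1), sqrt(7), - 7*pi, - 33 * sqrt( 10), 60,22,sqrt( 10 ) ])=[ - 33*sqrt(10 ),  -  7*pi,sqrt( 11)/11, exp( - 1 ), sqrt( 2)/2,sqrt( 7),  sqrt( 10),17/5,40*exp( - 1 ),71  *sqrt( 14)/14, 22, 60, 83.79] 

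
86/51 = 86/51 = 1.69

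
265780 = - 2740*(-97 )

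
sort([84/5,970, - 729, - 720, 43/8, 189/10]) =[ - 729,-720,  43/8, 84/5, 189/10,970]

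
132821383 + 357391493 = 490212876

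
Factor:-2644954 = -2^1*13^1*23^1*4423^1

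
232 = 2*116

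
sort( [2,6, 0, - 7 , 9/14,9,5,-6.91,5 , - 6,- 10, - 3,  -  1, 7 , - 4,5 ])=[-10, - 7 , -6.91, - 6, - 4, - 3,  -  1,0, 9/14 , 2, 5, 5 , 5,6, 7, 9 ] 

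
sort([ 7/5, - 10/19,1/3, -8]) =[ - 8, - 10/19,1/3,  7/5]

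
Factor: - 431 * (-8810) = 3797110 = 2^1*5^1*431^1*881^1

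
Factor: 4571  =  7^1*653^1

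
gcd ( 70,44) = 2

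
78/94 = 39/47 = 0.83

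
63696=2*31848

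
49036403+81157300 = 130193703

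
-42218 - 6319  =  -48537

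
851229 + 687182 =1538411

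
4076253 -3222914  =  853339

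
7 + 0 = 7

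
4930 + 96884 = 101814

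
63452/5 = 12690+2/5 = 12690.40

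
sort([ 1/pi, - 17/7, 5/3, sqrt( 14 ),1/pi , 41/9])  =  [  -  17/7, 1/pi,1/pi, 5/3, sqrt(14) , 41/9]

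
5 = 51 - 46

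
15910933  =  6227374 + 9683559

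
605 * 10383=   6281715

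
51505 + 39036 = 90541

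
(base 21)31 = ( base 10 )64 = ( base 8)100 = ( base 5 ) 224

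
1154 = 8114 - 6960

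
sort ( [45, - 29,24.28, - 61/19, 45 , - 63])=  [  -  63, - 29,-61/19, 24.28, 45 , 45]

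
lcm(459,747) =38097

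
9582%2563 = 1893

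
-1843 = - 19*97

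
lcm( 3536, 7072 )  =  7072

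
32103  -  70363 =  - 38260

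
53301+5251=58552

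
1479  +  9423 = 10902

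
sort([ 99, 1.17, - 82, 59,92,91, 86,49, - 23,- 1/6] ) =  [ - 82,-23 , - 1/6, 1.17, 49, 59,86, 91, 92, 99]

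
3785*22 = 83270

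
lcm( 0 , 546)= 0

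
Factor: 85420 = 2^2*5^1*4271^1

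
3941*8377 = 33013757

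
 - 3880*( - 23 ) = 89240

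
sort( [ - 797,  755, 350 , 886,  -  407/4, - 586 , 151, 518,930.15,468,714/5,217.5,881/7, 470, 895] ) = [ - 797,-586,  -  407/4 , 881/7,714/5,151,  217.5, 350,468,470,  518,755, 886,895, 930.15] 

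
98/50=49/25 = 1.96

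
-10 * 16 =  - 160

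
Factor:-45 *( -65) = 2925 = 3^2 * 5^2*13^1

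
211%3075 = 211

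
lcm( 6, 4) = 12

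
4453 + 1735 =6188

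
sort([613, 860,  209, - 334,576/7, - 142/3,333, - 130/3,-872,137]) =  [-872,-334, - 142/3, - 130/3,576/7,137,209,333, 613,860]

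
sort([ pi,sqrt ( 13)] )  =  [pi, sqrt(13) ]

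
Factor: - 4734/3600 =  - 263/200 = - 2^( - 3) * 5^ ( - 2) * 263^1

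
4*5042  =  20168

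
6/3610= 3/1805  =  0.00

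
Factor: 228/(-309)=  - 76/103 = - 2^2*19^1 * 103^(-1) 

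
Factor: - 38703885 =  - 3^1*5^1*11^1*127^1*1847^1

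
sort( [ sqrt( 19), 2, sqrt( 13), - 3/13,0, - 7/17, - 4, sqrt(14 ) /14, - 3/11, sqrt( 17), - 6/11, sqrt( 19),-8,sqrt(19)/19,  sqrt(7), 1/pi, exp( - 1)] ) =[ - 8, - 4, - 6/11, - 7/17, - 3/11 , - 3/13,0, sqrt(19 ) /19, sqrt (14)/14, 1/pi, exp ( - 1), 2, sqrt ( 7), sqrt( 13), sqrt(17), sqrt( 19 ), sqrt(19 )]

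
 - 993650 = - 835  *1190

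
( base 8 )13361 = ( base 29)6SF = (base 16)16f1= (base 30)6FN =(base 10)5873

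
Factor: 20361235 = 5^1 * 173^1*23539^1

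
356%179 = 177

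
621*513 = 318573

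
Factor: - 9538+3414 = - 6124 =- 2^2 *1531^1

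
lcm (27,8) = 216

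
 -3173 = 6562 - 9735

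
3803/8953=3803/8953 = 0.42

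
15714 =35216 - 19502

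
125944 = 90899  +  35045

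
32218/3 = 32218/3 = 10739.33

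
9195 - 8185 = 1010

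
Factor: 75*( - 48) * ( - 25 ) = 2^4*3^2* 5^4 = 90000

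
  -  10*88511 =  - 885110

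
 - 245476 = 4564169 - 4809645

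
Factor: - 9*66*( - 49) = 2^1 *3^3*7^2*11^1 = 29106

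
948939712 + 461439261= 1410378973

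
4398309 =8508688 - 4110379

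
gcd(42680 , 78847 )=1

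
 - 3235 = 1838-5073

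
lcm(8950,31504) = 787600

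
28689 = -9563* ( - 3)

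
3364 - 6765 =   -  3401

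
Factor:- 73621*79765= -5^1*7^1*43^1 * 53^1*83^1*887^1 = - 5872379065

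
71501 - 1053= 70448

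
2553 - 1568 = 985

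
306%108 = 90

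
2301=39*59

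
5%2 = 1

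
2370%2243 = 127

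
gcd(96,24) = 24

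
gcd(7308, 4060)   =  812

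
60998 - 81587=  -  20589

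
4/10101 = 4/10101 = 0.00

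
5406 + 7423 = 12829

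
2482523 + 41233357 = 43715880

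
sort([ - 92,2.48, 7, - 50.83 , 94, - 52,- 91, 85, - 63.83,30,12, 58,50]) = [ - 92, - 91,-63.83,- 52, - 50.83, 2.48,7, 12 , 30 , 50, 58,85,94] 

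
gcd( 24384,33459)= 3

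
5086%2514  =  58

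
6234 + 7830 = 14064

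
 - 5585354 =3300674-8886028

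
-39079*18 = -703422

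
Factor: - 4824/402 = -12 = - 2^2 * 3^1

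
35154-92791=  - 57637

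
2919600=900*3244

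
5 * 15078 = 75390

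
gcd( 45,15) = 15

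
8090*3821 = 30911890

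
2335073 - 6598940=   -  4263867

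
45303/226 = 45303/226 = 200.46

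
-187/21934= - 1 + 1977/1994 =-0.01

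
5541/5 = 1108 + 1/5  =  1108.20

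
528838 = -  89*(-5942 ) 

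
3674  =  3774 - 100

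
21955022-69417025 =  - 47462003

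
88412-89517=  - 1105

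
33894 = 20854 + 13040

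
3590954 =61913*58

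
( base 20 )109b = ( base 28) ACF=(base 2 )1111111111111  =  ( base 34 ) 72V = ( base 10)8191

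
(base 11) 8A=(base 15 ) 68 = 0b1100010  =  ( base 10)98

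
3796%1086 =538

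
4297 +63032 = 67329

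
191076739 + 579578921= 770655660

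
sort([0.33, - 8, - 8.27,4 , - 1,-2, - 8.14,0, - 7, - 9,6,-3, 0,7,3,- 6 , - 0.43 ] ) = [ - 9, - 8.27, - 8.14 , - 8, - 7, - 6, - 3, -2, - 1, - 0.43,0,0,0.33, 3,4, 6,7] 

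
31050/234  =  1725/13  =  132.69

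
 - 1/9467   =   - 1/9467 = - 0.00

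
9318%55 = 23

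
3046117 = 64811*47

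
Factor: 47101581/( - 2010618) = -2^( - 1)*3^2*19^( - 1) * 151^1* 3851^1*5879^(-1 )= - 5233509/223402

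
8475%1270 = 855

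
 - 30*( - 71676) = 2150280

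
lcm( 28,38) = 532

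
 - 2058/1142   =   - 1029/571 = - 1.80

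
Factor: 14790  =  2^1*3^1*5^1* 17^1 * 29^1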